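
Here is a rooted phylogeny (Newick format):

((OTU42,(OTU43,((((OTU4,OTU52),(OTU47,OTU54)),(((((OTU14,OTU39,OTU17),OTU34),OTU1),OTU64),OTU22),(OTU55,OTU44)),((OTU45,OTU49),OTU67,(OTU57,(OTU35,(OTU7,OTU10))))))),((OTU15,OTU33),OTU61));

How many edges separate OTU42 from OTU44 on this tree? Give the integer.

6

The MRCA of OTU42 and OTU44 is the node subtending (OTU42,(OTU43,((((OTU4,OTU52),(OTU47,OTU54)),(((((OTU14,OTU39,OTU17),OTU34),OTU1),OTU64),OTU22),(OTU55,OTU44)),((OTU45,OTU49),OTU67,(OTU57,(OTU35,(OTU7,OTU10))))))).
From OTU42 up to that node: 1 branch. From OTU44 up to the same node: 5 branches. Total: 1 + 5 = 6.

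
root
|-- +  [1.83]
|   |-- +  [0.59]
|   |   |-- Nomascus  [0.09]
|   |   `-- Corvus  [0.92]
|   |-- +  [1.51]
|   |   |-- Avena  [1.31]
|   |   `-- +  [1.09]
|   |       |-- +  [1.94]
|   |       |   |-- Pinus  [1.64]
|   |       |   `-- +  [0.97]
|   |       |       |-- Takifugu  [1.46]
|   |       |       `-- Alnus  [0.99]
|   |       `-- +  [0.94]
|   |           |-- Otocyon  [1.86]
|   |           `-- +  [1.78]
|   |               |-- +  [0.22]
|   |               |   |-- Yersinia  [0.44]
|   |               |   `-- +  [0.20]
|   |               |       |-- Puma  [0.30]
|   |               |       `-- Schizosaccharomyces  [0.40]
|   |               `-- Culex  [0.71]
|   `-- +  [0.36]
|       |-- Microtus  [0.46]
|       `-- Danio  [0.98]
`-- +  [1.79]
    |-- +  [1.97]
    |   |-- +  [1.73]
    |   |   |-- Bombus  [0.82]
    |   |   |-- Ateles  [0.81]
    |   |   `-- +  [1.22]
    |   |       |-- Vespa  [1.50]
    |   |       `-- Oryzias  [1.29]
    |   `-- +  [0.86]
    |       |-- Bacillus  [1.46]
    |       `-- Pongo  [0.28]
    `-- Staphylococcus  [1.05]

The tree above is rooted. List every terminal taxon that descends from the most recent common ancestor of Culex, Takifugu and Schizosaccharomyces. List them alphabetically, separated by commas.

Tracing Culex: it sits inside ((Yersinia,(Puma,Schizosaccharomyces)),Culex).
Tracing Takifugu: it sits inside (Takifugu,Alnus).
Tracing Schizosaccharomyces: it sits inside (Puma,Schizosaccharomyces).
The smallest clade enclosing all 3 is ((Pinus,(Takifugu,Alnus)),(Otocyon,((Yersinia,(Puma,Schizosaccharomyces)),Culex))); the answer is its 8 terminal taxa in alphabetical order.

Alnus, Culex, Otocyon, Pinus, Puma, Schizosaccharomyces, Takifugu, Yersinia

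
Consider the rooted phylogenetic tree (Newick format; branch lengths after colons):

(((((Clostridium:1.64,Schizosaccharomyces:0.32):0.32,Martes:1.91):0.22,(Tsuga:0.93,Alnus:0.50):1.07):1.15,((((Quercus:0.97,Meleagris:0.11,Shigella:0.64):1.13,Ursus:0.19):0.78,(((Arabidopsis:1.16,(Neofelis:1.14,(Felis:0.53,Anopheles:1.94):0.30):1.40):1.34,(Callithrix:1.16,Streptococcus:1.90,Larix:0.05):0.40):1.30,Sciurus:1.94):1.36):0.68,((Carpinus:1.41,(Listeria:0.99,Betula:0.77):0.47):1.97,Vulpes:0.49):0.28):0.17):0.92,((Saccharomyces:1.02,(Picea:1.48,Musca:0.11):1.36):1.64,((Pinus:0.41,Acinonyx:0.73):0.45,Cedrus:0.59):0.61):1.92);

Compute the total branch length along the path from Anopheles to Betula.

The path runs Anopheles → … → MRCA → … → Betula; the MRCA is the node subtending ((((Quercus,Meleagris,Shigella),Ursus),(((Arabidopsis,(Neofelis,(Felis,Anopheles))),(Callithrix,Streptococcus,Larix)),Sciurus)),((Carpinus,(Listeria,Betula)),Vulpes)).
Branch lengths along that path: 1.94 + 0.30 + 1.40 + 1.34 + 1.30 + 1.36 + 0.68 + 0.28 + 1.97 + 0.47 + 0.77 = 11.81.

11.81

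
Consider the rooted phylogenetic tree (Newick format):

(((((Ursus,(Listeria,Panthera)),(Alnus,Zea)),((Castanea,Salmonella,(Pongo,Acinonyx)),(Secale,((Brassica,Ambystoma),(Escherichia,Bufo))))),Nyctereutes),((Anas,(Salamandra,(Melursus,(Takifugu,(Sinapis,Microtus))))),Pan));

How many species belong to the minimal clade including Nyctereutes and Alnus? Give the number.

15

The MRCA of Nyctereutes and Alnus is the node subtending ((((Ursus,(Listeria,Panthera)),(Alnus,Zea)),((Castanea,Salmonella,(Pongo,Acinonyx)),(Secale,((Brassica,Ambystoma),(Escherichia,Bufo))))),Nyctereutes).
That clade contains 15 terminal taxa: Acinonyx, Alnus, Ambystoma, Brassica, Bufo, Castanea, Escherichia, Listeria, Nyctereutes, Panthera, Pongo, Salmonella, Secale, Ursus, Zea.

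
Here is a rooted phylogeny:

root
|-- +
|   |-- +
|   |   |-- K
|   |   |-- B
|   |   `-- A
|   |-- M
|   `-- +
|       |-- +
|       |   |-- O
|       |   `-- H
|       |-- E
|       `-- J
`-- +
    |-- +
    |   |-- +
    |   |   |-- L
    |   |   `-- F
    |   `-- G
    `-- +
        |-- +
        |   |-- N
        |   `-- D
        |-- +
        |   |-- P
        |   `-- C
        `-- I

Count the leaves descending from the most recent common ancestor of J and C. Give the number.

16

The MRCA of J and C is the root, so the clade is the entire tree.
That clade contains 16 terminal taxa: A, B, C, D, E, F, G, H, I, J, K, L, M, N, O, P.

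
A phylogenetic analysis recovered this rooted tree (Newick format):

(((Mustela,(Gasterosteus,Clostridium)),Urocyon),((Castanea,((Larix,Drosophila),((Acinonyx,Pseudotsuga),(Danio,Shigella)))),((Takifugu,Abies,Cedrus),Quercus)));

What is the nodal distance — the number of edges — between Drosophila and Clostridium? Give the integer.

The MRCA of Drosophila and Clostridium is the root of the tree.
From Drosophila up to that node: 5 branches. From Clostridium up to the same node: 4 branches. Total: 5 + 4 = 9.

9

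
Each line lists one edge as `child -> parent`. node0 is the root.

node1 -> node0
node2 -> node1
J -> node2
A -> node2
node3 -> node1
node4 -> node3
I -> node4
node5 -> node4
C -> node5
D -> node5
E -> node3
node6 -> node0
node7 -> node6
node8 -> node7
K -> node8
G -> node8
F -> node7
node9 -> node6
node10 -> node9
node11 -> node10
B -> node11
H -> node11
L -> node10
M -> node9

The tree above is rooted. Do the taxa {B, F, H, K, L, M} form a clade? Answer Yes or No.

No

The MRCA of the listed taxa subtends (((K,G),F),(((B,H),L),M)).
That clade also contains G, which is not in the proposed group, so the group is not monophyletic.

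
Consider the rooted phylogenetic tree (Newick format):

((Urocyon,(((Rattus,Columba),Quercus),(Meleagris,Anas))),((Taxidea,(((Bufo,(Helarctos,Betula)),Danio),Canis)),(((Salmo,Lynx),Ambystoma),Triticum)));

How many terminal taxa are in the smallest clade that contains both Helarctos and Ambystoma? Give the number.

10

The MRCA of Helarctos and Ambystoma is the node subtending ((Taxidea,(((Bufo,(Helarctos,Betula)),Danio),Canis)),(((Salmo,Lynx),Ambystoma),Triticum)).
That clade contains 10 terminal taxa: Ambystoma, Betula, Bufo, Canis, Danio, Helarctos, Lynx, Salmo, Taxidea, Triticum.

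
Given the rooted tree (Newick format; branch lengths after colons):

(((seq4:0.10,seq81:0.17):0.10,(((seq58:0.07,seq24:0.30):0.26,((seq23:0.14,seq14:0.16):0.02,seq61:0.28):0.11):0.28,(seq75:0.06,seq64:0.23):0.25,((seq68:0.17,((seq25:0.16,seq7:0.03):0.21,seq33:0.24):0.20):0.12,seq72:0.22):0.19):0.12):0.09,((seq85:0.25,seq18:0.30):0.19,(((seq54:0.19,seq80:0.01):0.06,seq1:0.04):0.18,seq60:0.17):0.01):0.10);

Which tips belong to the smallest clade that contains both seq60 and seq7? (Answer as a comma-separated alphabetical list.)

seq1, seq14, seq18, seq23, seq24, seq25, seq33, seq4, seq54, seq58, seq60, seq61, seq64, seq68, seq7, seq72, seq75, seq80, seq81, seq85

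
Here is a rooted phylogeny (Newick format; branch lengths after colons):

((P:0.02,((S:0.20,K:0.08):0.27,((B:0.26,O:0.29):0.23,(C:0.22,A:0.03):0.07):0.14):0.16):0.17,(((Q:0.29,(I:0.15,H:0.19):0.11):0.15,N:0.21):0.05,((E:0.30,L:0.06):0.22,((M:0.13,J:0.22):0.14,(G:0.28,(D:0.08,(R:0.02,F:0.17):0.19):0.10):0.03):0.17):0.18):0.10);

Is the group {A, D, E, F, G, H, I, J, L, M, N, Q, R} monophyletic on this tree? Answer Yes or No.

No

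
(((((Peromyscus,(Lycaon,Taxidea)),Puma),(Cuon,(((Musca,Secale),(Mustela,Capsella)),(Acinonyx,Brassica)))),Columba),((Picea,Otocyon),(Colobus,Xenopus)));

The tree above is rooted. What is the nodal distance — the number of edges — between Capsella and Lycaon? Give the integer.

9

The MRCA of Capsella and Lycaon is the node subtending (((Peromyscus,(Lycaon,Taxidea)),Puma),(Cuon,(((Musca,Secale),(Mustela,Capsella)),(Acinonyx,Brassica)))).
From Capsella up to that node: 5 branches. From Lycaon up to the same node: 4 branches. Total: 5 + 4 = 9.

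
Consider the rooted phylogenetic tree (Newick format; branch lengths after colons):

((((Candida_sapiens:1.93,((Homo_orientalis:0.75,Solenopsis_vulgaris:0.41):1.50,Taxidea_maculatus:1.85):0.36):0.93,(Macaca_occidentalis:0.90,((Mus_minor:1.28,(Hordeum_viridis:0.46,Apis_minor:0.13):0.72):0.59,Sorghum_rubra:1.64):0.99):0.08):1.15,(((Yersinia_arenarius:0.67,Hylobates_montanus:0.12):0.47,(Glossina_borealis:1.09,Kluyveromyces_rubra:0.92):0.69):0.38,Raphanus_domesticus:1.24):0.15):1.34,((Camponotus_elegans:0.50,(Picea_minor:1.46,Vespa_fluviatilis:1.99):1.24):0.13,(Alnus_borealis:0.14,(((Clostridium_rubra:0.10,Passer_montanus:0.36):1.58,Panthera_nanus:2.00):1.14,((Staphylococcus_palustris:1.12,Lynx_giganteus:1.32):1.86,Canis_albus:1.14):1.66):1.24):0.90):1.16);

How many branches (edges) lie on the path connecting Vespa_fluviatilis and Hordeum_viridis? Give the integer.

The MRCA of Vespa_fluviatilis and Hordeum_viridis is the root of the tree.
From Vespa_fluviatilis up to that node: 4 branches. From Hordeum_viridis up to the same node: 7 branches. Total: 4 + 7 = 11.

11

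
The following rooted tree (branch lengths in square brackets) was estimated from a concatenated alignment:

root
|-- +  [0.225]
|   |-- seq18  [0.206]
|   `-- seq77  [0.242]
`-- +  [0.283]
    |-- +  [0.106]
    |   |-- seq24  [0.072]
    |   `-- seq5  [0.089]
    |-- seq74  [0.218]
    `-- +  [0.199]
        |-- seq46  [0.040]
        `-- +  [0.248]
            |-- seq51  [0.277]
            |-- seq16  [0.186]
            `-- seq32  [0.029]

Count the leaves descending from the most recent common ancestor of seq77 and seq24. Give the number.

The MRCA of seq77 and seq24 is the root, so the clade is the entire tree.
That clade contains 9 terminal taxa: seq16, seq18, seq24, seq32, seq46, seq5, seq51, seq74, seq77.

9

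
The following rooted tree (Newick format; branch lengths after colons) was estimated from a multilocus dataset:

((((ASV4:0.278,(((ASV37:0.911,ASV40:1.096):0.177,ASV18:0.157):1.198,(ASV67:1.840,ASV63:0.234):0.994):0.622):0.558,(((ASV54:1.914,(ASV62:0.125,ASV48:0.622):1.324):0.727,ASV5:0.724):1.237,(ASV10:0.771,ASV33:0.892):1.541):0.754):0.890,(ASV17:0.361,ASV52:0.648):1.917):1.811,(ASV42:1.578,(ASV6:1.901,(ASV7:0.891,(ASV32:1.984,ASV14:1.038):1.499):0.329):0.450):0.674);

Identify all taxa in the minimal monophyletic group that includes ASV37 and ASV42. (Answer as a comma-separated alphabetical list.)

ASV10, ASV14, ASV17, ASV18, ASV32, ASV33, ASV37, ASV4, ASV40, ASV42, ASV48, ASV5, ASV52, ASV54, ASV6, ASV62, ASV63, ASV67, ASV7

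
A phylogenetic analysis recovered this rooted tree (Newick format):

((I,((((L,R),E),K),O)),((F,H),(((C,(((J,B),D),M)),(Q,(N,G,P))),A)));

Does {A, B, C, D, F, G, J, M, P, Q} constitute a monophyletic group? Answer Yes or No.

The MRCA of the listed taxa subtends ((F,H),(((C,(((J,B),D),M)),(Q,(N,G,P))),A)).
That clade also contains H, N, which are not in the proposed group, so the group is not monophyletic.

No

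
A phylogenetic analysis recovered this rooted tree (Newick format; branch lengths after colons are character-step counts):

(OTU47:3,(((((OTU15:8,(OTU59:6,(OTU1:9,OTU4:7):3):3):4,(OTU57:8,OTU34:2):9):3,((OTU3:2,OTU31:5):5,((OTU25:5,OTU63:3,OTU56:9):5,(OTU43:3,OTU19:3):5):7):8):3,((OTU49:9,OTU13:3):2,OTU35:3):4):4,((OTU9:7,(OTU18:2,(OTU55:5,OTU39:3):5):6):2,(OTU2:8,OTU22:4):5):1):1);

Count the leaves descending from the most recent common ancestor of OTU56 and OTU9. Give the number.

22

The MRCA of OTU56 and OTU9 is the node subtending (((((OTU15,(OTU59,(OTU1,OTU4))),(OTU57,OTU34)),((OTU3,OTU31),((OTU25,OTU63,OTU56),(OTU43,OTU19)))),((OTU49,OTU13),OTU35)),((OTU9,(OTU18,(OTU55,OTU39))),(OTU2,OTU22))).
That clade contains 22 terminal taxa: OTU1, OTU13, OTU15, OTU18, OTU19, OTU2, OTU22, OTU25, OTU3, OTU31, OTU34, OTU35, OTU39, OTU4, OTU43, OTU49, OTU55, OTU56, OTU57, OTU59, OTU63, OTU9.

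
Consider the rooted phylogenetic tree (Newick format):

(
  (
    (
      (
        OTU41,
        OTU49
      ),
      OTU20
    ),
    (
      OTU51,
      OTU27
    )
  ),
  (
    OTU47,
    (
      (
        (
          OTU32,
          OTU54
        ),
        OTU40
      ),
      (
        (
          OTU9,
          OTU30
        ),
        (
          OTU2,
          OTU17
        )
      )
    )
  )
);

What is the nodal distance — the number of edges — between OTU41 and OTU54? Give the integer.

9

The MRCA of OTU41 and OTU54 is the root of the tree.
From OTU41 up to that node: 4 branches. From OTU54 up to the same node: 5 branches. Total: 4 + 5 = 9.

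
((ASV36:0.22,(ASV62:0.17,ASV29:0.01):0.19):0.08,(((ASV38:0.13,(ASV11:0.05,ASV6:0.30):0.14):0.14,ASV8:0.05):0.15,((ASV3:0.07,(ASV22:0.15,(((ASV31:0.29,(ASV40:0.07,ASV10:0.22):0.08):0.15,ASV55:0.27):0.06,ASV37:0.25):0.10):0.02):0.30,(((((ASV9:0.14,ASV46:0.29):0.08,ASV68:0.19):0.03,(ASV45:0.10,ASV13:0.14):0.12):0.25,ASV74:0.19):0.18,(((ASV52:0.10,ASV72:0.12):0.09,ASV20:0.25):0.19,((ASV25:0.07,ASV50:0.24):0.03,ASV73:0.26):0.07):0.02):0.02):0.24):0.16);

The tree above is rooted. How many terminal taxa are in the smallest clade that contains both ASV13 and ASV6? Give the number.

23

The MRCA of ASV13 and ASV6 is the node subtending (((ASV38,(ASV11,ASV6)),ASV8),((ASV3,(ASV22,(((ASV31,(ASV40,ASV10)),ASV55),ASV37))),(((((ASV9,ASV46),ASV68),(ASV45,ASV13)),ASV74),(((ASV52,ASV72),ASV20),((ASV25,ASV50),ASV73))))).
That clade contains 23 terminal taxa: ASV10, ASV11, ASV13, ASV20, ASV22, ASV25, ASV3, ASV31, ASV37, ASV38, ASV40, ASV45, ASV46, ASV50, ASV52, ASV55, ASV6, ASV68, ASV72, ASV73, ASV74, ASV8, ASV9.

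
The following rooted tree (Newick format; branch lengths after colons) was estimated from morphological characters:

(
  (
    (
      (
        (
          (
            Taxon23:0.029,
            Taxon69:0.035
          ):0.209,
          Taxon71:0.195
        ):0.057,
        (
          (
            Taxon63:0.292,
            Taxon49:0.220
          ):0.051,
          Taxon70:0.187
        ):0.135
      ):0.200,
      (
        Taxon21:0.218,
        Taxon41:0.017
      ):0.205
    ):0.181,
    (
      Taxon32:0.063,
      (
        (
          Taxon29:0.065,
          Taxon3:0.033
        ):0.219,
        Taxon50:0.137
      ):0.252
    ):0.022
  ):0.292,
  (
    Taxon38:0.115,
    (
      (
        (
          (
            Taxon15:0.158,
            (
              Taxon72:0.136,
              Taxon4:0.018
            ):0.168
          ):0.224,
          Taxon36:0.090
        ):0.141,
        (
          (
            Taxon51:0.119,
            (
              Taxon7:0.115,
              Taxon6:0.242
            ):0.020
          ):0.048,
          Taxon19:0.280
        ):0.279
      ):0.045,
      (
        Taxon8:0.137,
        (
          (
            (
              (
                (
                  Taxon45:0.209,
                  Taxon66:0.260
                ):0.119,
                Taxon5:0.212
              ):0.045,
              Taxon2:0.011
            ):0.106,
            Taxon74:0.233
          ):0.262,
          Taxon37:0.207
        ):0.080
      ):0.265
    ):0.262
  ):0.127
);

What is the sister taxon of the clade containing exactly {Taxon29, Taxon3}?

The clade containing exactly {Taxon29, Taxon3} attaches to the tree at the node subtending ((Taxon29,Taxon3),Taxon50).
The other lineage descending from that same node — the sister group — is the single tip Taxon50.

Taxon50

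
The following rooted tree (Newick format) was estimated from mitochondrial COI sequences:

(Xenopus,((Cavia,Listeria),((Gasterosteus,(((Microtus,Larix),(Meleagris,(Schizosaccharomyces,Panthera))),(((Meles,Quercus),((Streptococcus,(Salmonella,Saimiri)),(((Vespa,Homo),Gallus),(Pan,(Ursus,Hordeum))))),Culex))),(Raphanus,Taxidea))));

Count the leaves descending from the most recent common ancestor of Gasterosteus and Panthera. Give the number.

18

The MRCA of Gasterosteus and Panthera is the node subtending (Gasterosteus,(((Microtus,Larix),(Meleagris,(Schizosaccharomyces,Panthera))),(((Meles,Quercus),((Streptococcus,(Salmonella,Saimiri)),(((Vespa,Homo),Gallus),(Pan,(Ursus,Hordeum))))),Culex))).
That clade contains 18 terminal taxa: Culex, Gallus, Gasterosteus, Homo, Hordeum, Larix, Meleagris, Meles, Microtus, Pan, Panthera, Quercus, Saimiri, Salmonella, Schizosaccharomyces, Streptococcus, Ursus, Vespa.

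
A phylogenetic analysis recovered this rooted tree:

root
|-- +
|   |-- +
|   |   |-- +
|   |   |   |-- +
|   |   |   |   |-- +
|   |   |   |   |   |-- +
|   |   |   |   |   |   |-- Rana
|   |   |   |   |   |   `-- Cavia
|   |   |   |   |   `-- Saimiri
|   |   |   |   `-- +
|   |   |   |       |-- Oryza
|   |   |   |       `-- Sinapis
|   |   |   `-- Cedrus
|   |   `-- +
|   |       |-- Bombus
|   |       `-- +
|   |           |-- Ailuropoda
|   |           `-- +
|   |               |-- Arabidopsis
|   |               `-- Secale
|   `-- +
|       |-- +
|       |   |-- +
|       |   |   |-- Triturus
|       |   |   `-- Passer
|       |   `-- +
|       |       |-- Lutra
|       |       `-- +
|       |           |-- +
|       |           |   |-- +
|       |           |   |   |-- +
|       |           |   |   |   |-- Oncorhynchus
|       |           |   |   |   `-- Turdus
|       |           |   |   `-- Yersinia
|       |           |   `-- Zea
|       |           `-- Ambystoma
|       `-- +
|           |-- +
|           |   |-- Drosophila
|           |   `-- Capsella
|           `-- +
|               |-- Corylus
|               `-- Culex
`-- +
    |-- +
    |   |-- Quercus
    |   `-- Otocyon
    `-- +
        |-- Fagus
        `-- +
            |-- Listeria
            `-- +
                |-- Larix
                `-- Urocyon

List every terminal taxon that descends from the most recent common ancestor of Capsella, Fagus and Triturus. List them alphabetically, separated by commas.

Tracing Capsella: it sits inside (Drosophila,Capsella).
Tracing Fagus: it sits inside (Fagus,(Listeria,(Larix,Urocyon))).
Tracing Triturus: it sits inside (Triturus,Passer).
The smallest clade enclosing all 3 is the whole tree (their MRCA is the root), so the answer is all 28 tips in alphabetical order.

Ailuropoda, Ambystoma, Arabidopsis, Bombus, Capsella, Cavia, Cedrus, Corylus, Culex, Drosophila, Fagus, Larix, Listeria, Lutra, Oncorhynchus, Oryza, Otocyon, Passer, Quercus, Rana, Saimiri, Secale, Sinapis, Triturus, Turdus, Urocyon, Yersinia, Zea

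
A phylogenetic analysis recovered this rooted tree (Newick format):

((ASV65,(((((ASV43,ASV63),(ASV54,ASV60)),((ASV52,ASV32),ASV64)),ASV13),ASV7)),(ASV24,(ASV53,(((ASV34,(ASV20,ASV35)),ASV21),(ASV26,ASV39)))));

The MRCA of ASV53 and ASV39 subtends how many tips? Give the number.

The MRCA of ASV53 and ASV39 is the node subtending (ASV53,(((ASV34,(ASV20,ASV35)),ASV21),(ASV26,ASV39))).
That clade contains 7 terminal taxa: ASV20, ASV21, ASV26, ASV34, ASV35, ASV39, ASV53.

7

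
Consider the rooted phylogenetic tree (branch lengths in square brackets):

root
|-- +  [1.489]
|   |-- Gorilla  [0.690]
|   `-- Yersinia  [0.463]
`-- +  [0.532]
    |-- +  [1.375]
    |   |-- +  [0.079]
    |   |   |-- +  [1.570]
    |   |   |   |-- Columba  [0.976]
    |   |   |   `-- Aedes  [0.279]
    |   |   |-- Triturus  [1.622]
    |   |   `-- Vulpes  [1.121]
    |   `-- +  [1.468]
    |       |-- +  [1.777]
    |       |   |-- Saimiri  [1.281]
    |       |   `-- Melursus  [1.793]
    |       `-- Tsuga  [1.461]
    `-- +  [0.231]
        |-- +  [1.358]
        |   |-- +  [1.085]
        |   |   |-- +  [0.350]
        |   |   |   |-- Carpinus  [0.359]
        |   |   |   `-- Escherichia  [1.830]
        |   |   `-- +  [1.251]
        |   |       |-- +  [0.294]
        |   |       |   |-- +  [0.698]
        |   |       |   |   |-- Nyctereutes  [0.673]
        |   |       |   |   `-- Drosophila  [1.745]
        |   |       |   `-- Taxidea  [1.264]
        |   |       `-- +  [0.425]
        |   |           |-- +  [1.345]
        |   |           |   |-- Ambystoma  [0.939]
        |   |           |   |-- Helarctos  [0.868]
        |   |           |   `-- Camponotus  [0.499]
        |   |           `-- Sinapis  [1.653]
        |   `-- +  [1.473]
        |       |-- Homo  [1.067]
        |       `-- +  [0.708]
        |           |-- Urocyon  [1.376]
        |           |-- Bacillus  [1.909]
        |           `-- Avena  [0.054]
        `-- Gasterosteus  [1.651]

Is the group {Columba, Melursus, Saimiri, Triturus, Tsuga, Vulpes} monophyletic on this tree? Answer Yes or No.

The MRCA of the listed taxa subtends (((Columba,Aedes),Triturus,Vulpes),((Saimiri,Melursus),Tsuga)).
That clade also contains Aedes, which is not in the proposed group, so the group is not monophyletic.

No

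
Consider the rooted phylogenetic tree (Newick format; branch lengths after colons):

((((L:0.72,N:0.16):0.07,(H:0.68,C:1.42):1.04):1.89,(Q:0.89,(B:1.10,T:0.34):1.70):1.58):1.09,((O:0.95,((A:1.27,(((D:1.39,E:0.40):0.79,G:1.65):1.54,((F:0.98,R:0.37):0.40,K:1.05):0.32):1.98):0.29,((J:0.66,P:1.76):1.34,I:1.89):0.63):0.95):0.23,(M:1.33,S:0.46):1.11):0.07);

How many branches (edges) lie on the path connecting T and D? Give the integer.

12

The MRCA of T and D is the root of the tree.
From T up to that node: 4 branches. From D up to the same node: 8 branches. Total: 4 + 8 = 12.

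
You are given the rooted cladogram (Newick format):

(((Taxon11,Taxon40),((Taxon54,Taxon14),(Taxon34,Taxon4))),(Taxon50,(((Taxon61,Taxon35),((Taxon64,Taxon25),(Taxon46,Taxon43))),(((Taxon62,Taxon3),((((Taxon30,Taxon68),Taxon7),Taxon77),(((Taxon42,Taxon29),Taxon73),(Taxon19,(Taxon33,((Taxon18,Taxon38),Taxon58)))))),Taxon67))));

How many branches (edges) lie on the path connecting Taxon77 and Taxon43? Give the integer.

The MRCA of Taxon77 and Taxon43 is the node subtending (((Taxon61,Taxon35),((Taxon64,Taxon25),(Taxon46,Taxon43))),(((Taxon62,Taxon3),((((Taxon30,Taxon68),Taxon7),Taxon77),(((Taxon42,Taxon29),Taxon73),(Taxon19,(Taxon33,((Taxon18,Taxon38),Taxon58)))))),Taxon67)).
From Taxon77 up to that node: 5 branches. From Taxon43 up to the same node: 4 branches. Total: 5 + 4 = 9.

9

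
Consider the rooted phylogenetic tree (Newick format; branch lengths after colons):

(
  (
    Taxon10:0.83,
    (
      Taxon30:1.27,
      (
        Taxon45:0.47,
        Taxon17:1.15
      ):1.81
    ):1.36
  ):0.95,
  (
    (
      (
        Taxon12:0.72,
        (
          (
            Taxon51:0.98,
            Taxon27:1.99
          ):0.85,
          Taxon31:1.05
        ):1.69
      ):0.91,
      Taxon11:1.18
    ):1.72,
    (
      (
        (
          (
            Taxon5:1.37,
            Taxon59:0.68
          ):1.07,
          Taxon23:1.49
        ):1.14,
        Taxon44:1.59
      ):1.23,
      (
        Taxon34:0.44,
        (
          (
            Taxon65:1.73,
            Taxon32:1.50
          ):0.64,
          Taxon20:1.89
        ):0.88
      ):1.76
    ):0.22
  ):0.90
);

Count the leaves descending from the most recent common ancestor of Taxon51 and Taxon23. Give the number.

13

The MRCA of Taxon51 and Taxon23 is the node subtending (((Taxon12,((Taxon51,Taxon27),Taxon31)),Taxon11),((((Taxon5,Taxon59),Taxon23),Taxon44),(Taxon34,((Taxon65,Taxon32),Taxon20)))).
That clade contains 13 terminal taxa: Taxon11, Taxon12, Taxon20, Taxon23, Taxon27, Taxon31, Taxon32, Taxon34, Taxon44, Taxon5, Taxon51, Taxon59, Taxon65.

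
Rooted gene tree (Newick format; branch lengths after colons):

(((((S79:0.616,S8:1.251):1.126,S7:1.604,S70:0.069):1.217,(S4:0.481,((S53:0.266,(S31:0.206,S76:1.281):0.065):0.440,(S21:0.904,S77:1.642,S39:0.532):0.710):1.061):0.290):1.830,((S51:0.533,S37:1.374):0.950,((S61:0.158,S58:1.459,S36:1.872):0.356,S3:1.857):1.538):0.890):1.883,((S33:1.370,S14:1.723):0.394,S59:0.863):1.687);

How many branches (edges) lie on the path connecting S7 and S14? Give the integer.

The MRCA of S7 and S14 is the root of the tree.
From S7 up to that node: 4 branches. From S14 up to the same node: 3 branches. Total: 4 + 3 = 7.

7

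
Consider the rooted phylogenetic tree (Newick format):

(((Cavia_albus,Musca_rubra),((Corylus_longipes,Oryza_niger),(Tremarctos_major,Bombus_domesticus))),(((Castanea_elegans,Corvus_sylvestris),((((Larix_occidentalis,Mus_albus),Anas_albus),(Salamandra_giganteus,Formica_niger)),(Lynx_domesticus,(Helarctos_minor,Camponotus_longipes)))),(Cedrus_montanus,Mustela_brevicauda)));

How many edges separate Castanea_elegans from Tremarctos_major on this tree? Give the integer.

The MRCA of Castanea_elegans and Tremarctos_major is the root of the tree.
From Castanea_elegans up to that node: 4 branches. From Tremarctos_major up to the same node: 4 branches. Total: 4 + 4 = 8.

8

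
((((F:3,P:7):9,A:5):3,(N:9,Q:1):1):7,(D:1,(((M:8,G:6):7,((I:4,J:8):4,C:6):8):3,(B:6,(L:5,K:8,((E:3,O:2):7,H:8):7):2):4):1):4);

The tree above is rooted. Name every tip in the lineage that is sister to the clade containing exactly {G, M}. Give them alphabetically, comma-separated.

C, I, J

The clade containing exactly {G, M} attaches to the tree at the node subtending ((M,G),((I,J),C)).
The other lineage descending from that same node — the sister group — is ((I,J),C); its 3 tips in alphabetical order are the answer.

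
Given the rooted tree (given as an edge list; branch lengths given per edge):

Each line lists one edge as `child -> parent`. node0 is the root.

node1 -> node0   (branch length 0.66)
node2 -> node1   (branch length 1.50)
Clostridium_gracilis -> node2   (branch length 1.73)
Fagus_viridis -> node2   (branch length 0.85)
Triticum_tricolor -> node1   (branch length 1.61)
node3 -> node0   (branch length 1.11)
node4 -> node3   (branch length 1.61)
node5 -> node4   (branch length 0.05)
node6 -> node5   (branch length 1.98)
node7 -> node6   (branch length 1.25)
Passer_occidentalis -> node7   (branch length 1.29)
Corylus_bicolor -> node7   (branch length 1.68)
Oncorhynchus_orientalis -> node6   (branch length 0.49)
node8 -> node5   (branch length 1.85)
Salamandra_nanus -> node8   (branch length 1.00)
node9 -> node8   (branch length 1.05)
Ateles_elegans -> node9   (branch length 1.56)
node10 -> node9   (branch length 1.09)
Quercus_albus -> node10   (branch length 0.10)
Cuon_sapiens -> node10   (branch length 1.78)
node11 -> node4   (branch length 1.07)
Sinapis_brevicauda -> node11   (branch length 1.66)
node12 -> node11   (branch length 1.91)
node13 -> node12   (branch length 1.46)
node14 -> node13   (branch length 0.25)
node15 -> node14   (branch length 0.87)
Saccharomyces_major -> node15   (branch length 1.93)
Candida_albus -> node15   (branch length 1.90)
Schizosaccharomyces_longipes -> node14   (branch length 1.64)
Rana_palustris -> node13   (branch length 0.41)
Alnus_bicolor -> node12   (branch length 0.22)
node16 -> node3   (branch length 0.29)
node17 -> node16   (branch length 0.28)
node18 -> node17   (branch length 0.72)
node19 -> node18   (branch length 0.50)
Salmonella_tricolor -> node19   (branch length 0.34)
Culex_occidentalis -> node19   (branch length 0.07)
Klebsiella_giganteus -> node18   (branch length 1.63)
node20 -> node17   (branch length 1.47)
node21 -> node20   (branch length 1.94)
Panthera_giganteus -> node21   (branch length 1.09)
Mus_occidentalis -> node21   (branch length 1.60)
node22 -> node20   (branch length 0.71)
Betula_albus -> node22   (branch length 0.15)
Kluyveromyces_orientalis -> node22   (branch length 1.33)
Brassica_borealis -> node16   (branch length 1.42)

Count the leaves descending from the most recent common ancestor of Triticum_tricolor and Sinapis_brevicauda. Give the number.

24

The MRCA of Triticum_tricolor and Sinapis_brevicauda is the root, so the clade is the entire tree.
That clade contains 24 terminal taxa: Alnus_bicolor, Ateles_elegans, Betula_albus, Brassica_borealis, Candida_albus, Clostridium_gracilis, Corylus_bicolor, Culex_occidentalis, Cuon_sapiens, Fagus_viridis, Klebsiella_giganteus, Kluyveromyces_orientalis, Mus_occidentalis, Oncorhynchus_orientalis, Panthera_giganteus, Passer_occidentalis, Quercus_albus, Rana_palustris, Saccharomyces_major, Salamandra_nanus, Salmonella_tricolor, Schizosaccharomyces_longipes, Sinapis_brevicauda, Triticum_tricolor.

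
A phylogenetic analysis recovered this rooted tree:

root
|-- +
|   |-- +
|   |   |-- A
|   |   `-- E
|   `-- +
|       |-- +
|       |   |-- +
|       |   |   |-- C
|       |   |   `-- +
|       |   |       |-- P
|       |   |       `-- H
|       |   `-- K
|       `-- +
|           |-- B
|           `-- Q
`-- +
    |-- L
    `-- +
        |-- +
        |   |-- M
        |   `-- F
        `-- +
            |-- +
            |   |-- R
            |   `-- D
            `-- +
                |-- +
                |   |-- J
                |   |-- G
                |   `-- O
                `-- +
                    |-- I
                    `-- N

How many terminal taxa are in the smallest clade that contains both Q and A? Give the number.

The MRCA of Q and A is the node subtending ((A,E),(((C,(P,H)),K),(B,Q))).
That clade contains 8 terminal taxa: A, B, C, E, H, K, P, Q.

8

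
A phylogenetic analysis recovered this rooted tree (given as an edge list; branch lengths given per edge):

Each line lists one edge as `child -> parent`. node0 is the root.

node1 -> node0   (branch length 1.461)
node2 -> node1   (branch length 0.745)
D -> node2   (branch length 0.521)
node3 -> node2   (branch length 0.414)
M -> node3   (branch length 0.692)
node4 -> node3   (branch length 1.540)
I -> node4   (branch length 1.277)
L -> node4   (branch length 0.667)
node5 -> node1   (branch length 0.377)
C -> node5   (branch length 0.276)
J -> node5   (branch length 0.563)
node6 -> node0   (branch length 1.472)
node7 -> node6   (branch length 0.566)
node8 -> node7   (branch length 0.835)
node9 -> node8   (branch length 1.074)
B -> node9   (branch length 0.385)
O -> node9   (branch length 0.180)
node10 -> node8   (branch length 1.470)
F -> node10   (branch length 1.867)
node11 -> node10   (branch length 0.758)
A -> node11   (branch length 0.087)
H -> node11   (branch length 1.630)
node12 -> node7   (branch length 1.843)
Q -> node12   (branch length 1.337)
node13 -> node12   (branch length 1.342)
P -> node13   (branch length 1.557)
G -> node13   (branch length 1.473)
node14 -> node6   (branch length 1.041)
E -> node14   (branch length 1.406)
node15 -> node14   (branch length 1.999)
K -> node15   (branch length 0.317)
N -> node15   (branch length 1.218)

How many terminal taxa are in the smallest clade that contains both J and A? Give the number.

The MRCA of J and A is the root, so the clade is the entire tree.
That clade contains 17 terminal taxa: A, B, C, D, E, F, G, H, I, J, K, L, M, N, O, P, Q.

17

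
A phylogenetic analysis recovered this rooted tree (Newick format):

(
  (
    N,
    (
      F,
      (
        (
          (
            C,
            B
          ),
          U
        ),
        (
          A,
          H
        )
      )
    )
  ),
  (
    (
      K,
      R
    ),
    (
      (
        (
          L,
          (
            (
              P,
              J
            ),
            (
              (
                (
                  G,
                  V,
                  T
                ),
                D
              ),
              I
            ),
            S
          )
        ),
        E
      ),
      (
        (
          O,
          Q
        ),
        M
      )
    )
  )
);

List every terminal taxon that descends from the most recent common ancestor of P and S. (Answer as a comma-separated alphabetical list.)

D, G, I, J, P, S, T, V

Tracing P: it sits inside (P,J).
Tracing S: it sits inside ((P,J),(((G,V,T),D),I),S).
The smallest clade enclosing both is ((P,J),(((G,V,T),D),I),S); the answer is its 8 terminal taxa in alphabetical order.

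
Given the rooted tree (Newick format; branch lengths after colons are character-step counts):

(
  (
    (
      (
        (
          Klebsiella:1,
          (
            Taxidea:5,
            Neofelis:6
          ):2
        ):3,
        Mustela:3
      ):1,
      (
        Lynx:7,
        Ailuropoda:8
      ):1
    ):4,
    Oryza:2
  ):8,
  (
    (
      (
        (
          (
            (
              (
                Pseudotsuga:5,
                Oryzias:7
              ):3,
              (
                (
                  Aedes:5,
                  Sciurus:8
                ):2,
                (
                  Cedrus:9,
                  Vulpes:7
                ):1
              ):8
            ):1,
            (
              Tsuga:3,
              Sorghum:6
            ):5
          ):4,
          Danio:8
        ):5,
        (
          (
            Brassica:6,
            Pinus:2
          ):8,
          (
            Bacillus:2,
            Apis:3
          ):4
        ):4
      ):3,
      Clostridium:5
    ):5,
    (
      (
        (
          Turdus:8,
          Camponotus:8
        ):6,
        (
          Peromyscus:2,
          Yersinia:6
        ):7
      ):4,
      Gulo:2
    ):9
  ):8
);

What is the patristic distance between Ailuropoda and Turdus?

The path runs Ailuropoda → … → MRCA → … → Turdus; the MRCA is the root of the tree.
Branch lengths along that path: 8 + 1 + 4 + 8 + 8 + 9 + 4 + 6 + 8 = 56.

56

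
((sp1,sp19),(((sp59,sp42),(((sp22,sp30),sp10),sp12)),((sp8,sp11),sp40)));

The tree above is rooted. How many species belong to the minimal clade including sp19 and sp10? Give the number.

11

The MRCA of sp19 and sp10 is the root, so the clade is the entire tree.
That clade contains 11 terminal taxa: sp1, sp10, sp11, sp12, sp19, sp22, sp30, sp40, sp42, sp59, sp8.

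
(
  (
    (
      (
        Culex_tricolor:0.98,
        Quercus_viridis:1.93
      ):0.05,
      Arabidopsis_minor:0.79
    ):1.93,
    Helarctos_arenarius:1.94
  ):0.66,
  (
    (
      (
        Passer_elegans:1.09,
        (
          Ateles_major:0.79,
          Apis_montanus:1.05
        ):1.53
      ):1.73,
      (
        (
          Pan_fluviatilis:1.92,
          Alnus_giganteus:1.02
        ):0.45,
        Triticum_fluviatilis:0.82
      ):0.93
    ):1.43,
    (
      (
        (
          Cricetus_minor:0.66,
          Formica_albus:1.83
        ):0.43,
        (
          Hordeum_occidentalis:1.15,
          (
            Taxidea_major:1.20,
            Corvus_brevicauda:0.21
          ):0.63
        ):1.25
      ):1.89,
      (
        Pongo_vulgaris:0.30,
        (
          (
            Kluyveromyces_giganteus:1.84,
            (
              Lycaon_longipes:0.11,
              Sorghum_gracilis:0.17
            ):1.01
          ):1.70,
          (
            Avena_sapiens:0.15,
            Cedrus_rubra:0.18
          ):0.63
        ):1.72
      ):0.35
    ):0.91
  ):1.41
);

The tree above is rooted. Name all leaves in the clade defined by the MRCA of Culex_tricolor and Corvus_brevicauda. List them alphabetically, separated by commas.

Tracing Culex_tricolor: it sits inside (Culex_tricolor,Quercus_viridis).
Tracing Corvus_brevicauda: it sits inside (Taxidea_major,Corvus_brevicauda).
The smallest clade enclosing both is the whole tree (their MRCA is the root), so the answer is all 21 tips in alphabetical order.

Alnus_giganteus, Apis_montanus, Arabidopsis_minor, Ateles_major, Avena_sapiens, Cedrus_rubra, Corvus_brevicauda, Cricetus_minor, Culex_tricolor, Formica_albus, Helarctos_arenarius, Hordeum_occidentalis, Kluyveromyces_giganteus, Lycaon_longipes, Pan_fluviatilis, Passer_elegans, Pongo_vulgaris, Quercus_viridis, Sorghum_gracilis, Taxidea_major, Triticum_fluviatilis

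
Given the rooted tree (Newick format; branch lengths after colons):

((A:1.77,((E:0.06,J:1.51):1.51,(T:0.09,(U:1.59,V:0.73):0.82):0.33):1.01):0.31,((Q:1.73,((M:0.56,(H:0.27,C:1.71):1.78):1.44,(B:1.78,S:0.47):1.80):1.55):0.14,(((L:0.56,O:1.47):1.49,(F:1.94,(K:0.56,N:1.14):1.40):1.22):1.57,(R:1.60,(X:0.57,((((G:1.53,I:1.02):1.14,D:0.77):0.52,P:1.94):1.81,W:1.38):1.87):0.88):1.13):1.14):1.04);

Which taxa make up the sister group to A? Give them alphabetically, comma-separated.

E, J, T, U, V

A attaches to the tree at the node subtending (A,((E,J),(T,(U,V)))).
The other lineage descending from that same node — the sister group — is ((E,J),(T,(U,V))); its 5 tips in alphabetical order are the answer.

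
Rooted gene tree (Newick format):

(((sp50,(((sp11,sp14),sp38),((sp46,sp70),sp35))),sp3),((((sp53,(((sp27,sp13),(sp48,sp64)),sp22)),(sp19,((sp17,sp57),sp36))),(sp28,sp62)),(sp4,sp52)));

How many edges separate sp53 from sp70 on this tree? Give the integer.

11

The MRCA of sp53 and sp70 is the root of the tree.
From sp53 up to that node: 5 branches. From sp70 up to the same node: 6 branches. Total: 5 + 6 = 11.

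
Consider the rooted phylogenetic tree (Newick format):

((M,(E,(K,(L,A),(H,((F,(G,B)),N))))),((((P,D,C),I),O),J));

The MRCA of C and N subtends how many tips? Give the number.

16

The MRCA of C and N is the root, so the clade is the entire tree.
That clade contains 16 terminal taxa: A, B, C, D, E, F, G, H, I, J, K, L, M, N, O, P.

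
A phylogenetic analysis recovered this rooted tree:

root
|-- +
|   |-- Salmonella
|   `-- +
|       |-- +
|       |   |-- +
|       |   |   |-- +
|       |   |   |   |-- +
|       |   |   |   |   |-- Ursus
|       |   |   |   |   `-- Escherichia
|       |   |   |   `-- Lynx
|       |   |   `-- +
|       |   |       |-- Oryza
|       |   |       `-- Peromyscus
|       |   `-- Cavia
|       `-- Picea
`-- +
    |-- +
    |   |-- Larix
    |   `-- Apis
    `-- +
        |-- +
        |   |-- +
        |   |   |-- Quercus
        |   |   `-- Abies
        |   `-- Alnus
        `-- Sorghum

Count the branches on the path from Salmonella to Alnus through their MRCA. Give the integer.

The MRCA of Salmonella and Alnus is the root of the tree.
From Salmonella up to that node: 2 branches. From Alnus up to the same node: 4 branches. Total: 2 + 4 = 6.

6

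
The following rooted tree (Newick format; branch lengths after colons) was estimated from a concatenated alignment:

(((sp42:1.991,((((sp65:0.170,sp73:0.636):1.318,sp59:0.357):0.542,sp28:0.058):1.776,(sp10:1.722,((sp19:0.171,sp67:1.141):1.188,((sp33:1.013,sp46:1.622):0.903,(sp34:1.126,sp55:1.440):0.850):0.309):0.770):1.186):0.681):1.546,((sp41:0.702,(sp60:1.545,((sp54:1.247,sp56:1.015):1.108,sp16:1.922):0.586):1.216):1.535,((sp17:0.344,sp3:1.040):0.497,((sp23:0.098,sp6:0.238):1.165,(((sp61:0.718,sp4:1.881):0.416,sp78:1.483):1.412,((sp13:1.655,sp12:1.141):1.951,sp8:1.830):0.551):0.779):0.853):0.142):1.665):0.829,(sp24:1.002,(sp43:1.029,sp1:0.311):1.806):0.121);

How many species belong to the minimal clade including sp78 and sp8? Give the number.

6

The MRCA of sp78 and sp8 is the node subtending (((sp61,sp4),sp78),((sp13,sp12),sp8)).
That clade contains 6 terminal taxa: sp12, sp13, sp4, sp61, sp78, sp8.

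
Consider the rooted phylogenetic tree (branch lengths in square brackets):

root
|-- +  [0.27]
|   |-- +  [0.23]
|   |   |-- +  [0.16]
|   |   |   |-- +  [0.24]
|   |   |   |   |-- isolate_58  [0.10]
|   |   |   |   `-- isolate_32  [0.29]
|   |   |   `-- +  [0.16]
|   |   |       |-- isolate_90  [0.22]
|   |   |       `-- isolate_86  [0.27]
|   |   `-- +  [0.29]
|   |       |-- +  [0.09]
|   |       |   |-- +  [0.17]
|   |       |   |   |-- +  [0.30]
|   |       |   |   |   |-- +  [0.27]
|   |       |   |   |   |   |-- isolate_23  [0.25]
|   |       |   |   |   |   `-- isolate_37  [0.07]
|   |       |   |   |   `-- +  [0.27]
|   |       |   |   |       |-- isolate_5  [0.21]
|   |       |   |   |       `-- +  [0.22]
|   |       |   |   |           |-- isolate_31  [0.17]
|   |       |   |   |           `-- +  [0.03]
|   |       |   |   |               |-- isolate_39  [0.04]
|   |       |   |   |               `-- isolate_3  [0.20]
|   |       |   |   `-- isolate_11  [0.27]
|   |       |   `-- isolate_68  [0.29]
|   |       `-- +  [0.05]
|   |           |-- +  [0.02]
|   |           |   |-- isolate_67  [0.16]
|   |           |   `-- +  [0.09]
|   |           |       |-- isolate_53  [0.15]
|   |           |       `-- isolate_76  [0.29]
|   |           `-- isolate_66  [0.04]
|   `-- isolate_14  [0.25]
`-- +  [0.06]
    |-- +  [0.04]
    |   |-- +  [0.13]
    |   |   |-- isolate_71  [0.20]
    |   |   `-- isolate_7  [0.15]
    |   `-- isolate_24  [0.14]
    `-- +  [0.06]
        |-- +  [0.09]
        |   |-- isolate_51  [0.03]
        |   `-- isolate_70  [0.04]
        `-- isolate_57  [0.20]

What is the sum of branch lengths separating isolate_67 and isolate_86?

The path runs isolate_67 → … → MRCA → … → isolate_86; the MRCA is the node subtending (((isolate_58,isolate_32),(isolate_90,isolate_86)),(((((isolate_23,isolate_37),(isolate_5,(isolate_31,(isolate_39,isolate_3)))),isolate_11),isolate_68),((isolate_67,(isolate_53,isolate_76)),isolate_66))).
Branch lengths along that path: 0.16 + 0.02 + 0.05 + 0.29 + 0.16 + 0.16 + 0.27 = 1.11.

1.11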